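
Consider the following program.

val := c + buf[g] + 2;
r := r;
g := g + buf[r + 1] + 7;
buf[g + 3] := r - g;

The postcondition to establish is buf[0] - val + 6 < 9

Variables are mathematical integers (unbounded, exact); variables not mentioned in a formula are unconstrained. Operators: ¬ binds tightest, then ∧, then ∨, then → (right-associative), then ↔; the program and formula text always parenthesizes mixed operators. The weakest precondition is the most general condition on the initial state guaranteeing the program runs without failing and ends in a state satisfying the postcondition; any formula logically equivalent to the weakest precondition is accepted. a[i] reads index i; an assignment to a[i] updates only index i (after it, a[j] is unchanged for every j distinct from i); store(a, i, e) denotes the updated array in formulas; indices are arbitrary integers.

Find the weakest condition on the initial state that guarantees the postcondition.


Working backward. After the program, the postcondition buf[0] - val + 6 < 9 must hold; in canonical form it is buf[0] < val + 3.
Before buf[g + 3] := r - g: store(buf, g + 3, -g + r)[0] < val + 3
Before g := g + buf[r + 1] + 7: store(buf, buf[r + 1] + g + 10, -buf[r + 1] - g + r - 7)[0] < val + 3
Before r := r: store(buf, buf[r + 1] + g + 10, -buf[r + 1] - g + r - 7)[0] < val + 3
Before val := c + buf[g] + 2: store(buf, buf[r + 1] + g + 10, -buf[r + 1] - g + r - 7)[0] < buf[g] + c + 5
Answer: WP = store(buf, buf[r + 1] + g + 10, -buf[r + 1] - g + r - 7)[0] < buf[g] + c + 5


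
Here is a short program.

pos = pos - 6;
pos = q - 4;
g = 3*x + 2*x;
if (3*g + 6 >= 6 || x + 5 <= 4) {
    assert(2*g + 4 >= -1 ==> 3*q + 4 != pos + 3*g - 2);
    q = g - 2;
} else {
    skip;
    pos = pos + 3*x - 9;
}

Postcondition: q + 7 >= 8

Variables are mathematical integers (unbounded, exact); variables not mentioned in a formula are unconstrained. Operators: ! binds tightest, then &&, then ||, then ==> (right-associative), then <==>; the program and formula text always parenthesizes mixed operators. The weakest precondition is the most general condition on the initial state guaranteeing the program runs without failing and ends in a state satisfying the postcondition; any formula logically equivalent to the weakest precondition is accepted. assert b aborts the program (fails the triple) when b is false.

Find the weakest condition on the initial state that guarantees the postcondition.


Working backward. After the program, the postcondition q + 7 >= 8 must hold; in canonical form it is q >= 1.
Then branch requires (2*g >= -5 ==> 3*q != 3*g + pos - 6) && g >= 3; else branch requires q >= 1.
Before the if: ((3*g >= 0 || x <= -1) ==> ((2*g >= -5 ==> 3*q != 3*g + pos - 6) && g >= 3)) && ((!(3*g >= 0 || x <= -1)) ==> q >= 1)
Before g := 3*x + 2*x: ((15*x >= 0 || x <= -1) ==> ((10*x >= -5 ==> 3*q != pos + 15*x - 6) && 5*x >= 3)) && ((!(15*x >= 0 || x <= -1)) ==> q >= 1)
Before pos := q - 4: ((15*x >= 0 || x <= -1) ==> ((10*x >= -5 ==> 2*q != 15*x - 10) && 5*x >= 3)) && ((!(15*x >= 0 || x <= -1)) ==> q >= 1)
Before pos := pos - 6: ((15*x >= 0 || x <= -1) ==> ((10*x >= -5 ==> 2*q != 15*x - 10) && 5*x >= 3)) && ((!(15*x >= 0 || x <= -1)) ==> q >= 1)
Answer: WP = ((15*x >= 0 || x <= -1) ==> ((10*x >= -5 ==> 2*q != 15*x - 10) && 5*x >= 3)) && ((!(15*x >= 0 || x <= -1)) ==> q >= 1)


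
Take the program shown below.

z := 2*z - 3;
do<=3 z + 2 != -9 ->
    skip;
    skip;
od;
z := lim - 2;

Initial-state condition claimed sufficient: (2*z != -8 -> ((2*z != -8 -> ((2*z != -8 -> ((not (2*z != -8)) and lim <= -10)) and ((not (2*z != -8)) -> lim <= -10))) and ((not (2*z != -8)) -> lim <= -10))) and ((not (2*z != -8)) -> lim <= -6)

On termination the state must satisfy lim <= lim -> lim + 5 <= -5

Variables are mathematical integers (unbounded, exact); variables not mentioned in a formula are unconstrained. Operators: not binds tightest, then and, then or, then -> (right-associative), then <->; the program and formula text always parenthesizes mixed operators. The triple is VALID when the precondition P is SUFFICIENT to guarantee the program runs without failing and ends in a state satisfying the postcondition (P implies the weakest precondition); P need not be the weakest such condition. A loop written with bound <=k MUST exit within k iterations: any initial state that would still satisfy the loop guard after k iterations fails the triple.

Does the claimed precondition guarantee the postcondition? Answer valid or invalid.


Working backward. After the program, the postcondition lim <= lim -> lim + 5 <= -5 must hold; in canonical form it is lim <= -10.
Before z := lim - 2: lim <= -10
Before the loop (bound <=3), unroll the exhaustion recursion (WP_0 = exit-now case; WP_j = one more guarded iteration, up to j = 3):
  WP_0: (not (z != -11)) and lim <= -10
  WP_1: (z != -11 -> ((not (z != -11)) and lim <= -10)) and ((not (z != -11)) -> lim <= -10)
  WP_2: (z != -11 -> ((z != -11 -> ((not (z != -11)) and lim <= -10)) and ((not (z != -11)) -> lim <= -10))) and ((not (z != -11)) -> lim <= -10)
  WP_3: (z != -11 -> ((z != -11 -> ((z != -11 -> ((not (z != -11)) and lim <= -10)) and ((not (z != -11)) -> lim <= -10))) and ((not (z != -11)) -> lim <= -10))) and ((not (z != -11)) -> lim <= -10)
So before the loop: (z != -11 -> ((z != -11 -> ((z != -11 -> ((not (z != -11)) and lim <= -10)) and ((not (z != -11)) -> lim <= -10))) and ((not (z != -11)) -> lim <= -10))) and ((not (z != -11)) -> lim <= -10)
Before z := 2*z - 3: (2*z != -8 -> ((2*z != -8 -> ((2*z != -8 -> ((not (2*z != -8)) and lim <= -10)) and ((not (2*z != -8)) -> lim <= -10))) and ((not (2*z != -8)) -> lim <= -10))) and ((not (2*z != -8)) -> lim <= -10)
The weakest precondition is (2*z != -8 -> ((2*z != -8 -> ((2*z != -8 -> ((not (2*z != -8)) and lim <= -10)) and ((not (2*z != -8)) -> lim <= -10))) and ((not (2*z != -8)) -> lim <= -10))) and ((not (2*z != -8)) -> lim <= -10).
Check whether (2*z != -8 -> ((2*z != -8 -> ((2*z != -8 -> ((not (2*z != -8)) and lim <= -10)) and ((not (2*z != -8)) -> lim <= -10))) and ((not (2*z != -8)) -> lim <= -10))) and ((not (2*z != -8)) -> lim <= -6) implies it.
Countermodel: at the initial state lim = -9, z = -4, the precondition holds but the weakest precondition fails.
Answer: invalid


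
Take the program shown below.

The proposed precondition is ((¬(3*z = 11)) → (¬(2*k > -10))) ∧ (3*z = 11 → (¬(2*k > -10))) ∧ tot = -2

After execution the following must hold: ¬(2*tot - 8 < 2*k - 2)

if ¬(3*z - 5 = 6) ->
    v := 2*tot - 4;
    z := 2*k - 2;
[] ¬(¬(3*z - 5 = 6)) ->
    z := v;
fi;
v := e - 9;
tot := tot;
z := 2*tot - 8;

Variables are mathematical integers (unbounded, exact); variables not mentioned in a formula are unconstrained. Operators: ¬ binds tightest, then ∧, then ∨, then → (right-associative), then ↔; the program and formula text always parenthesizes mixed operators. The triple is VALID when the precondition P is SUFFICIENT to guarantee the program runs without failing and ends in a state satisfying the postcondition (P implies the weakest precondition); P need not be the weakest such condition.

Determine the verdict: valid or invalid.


Working backward. After the program, the postcondition ¬(2*tot - 8 < 2*k - 2) must hold; in canonical form it is ¬(2*tot < 2*k + 6).
Before z := 2*tot - 8: ¬(2*tot < 2*k + 6)
Before tot := tot: ¬(2*tot < 2*k + 6)
Before v := e - 9: ¬(2*tot < 2*k + 6)
Then branch requires ¬(2*tot < 2*k + 6); else branch requires ¬(2*tot < 2*k + 6).
Before the if: ((¬(3*z = 11)) → (¬(2*tot < 2*k + 6))) ∧ (3*z = 11 → (¬(2*tot < 2*k + 6)))
The weakest precondition is ((¬(3*z = 11)) → (¬(2*tot < 2*k + 6))) ∧ (3*z = 11 → (¬(2*tot < 2*k + 6))).
Check whether ((¬(3*z = 11)) → (¬(2*k > -10))) ∧ (3*z = 11 → (¬(2*k > -10))) ∧ tot = -2 implies it.
Every state satisfying the precondition satisfies the weakest precondition: the implication holds.
Answer: valid


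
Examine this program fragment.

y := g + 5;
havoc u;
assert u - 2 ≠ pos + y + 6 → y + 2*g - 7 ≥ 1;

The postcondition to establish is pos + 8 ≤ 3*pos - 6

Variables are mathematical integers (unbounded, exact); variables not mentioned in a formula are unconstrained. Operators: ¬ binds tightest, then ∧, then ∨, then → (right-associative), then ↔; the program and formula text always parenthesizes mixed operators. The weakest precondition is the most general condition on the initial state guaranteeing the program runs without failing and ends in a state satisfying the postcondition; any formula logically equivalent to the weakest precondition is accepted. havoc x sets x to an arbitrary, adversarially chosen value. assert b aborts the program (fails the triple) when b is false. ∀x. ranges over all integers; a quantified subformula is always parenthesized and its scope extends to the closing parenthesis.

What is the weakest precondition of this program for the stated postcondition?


Working backward. After the program, the postcondition pos + 8 ≤ 3*pos - 6 must hold; in canonical form it is 2*pos ≥ 14.
Before assert u - 2 ≠ pos + y + 6 → y + 2*g - 7 ≥ 1: (u ≠ pos + y + 8 → 2*g + y ≥ 8) ∧ 2*pos ≥ 14
Before havoc u: ∀u_1. ((u_1 ≠ pos + y + 8 → 2*g + y ≥ 8) ∧ 2*pos ≥ 14)
Before y := g + 5: ∀u_1. ((u_1 ≠ g + pos + 13 → 3*g ≥ 3) ∧ 2*pos ≥ 14)
Answer: WP = ∀u_1. ((u_1 ≠ g + pos + 13 → 3*g ≥ 3) ∧ 2*pos ≥ 14)


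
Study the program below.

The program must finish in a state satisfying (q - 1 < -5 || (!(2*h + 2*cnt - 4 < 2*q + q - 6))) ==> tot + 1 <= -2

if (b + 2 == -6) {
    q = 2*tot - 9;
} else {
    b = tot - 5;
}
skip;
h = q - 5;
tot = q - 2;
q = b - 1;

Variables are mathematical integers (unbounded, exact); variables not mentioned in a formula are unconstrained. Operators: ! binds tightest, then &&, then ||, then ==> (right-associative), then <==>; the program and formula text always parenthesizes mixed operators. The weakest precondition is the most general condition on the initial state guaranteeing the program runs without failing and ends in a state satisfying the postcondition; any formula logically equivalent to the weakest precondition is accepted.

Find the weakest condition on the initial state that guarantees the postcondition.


Working backward. After the program, the postcondition (q - 1 < -5 || (!(2*h + 2*cnt - 4 < 2*q + q - 6))) ==> tot + 1 <= -2 must hold; in canonical form it is (q < -4 || (!(2*cnt + 2*h < 3*q - 2))) ==> tot <= -3.
Before q := b - 1: (b < -3 || (!(2*cnt + 2*h < 3*b - 5))) ==> tot <= -3
Before tot := q - 2: (b < -3 || (!(2*cnt + 2*h < 3*b - 5))) ==> q <= -1
Before h := q - 5: (b < -3 || (!(2*cnt + 2*q < 3*b + 5))) ==> q <= -1
Before skip: (b < -3 || (!(2*cnt + 2*q < 3*b + 5))) ==> q <= -1
Then branch requires (b < -3 || (!(2*cnt + 4*tot < 3*b + 23))) ==> 2*tot <= 8; else branch requires (tot < 2 || (!(2*cnt + 2*q < 3*tot - 10))) ==> q <= -1.
Before the if: (b == -8 ==> ((b < -3 || (!(2*cnt + 4*tot < 3*b + 23))) ==> 2*tot <= 8)) && ((!(b == -8)) ==> ((tot < 2 || (!(2*cnt + 2*q < 3*tot - 10))) ==> q <= -1))
Answer: WP = (b == -8 ==> ((b < -3 || (!(2*cnt + 4*tot < 3*b + 23))) ==> 2*tot <= 8)) && ((!(b == -8)) ==> ((tot < 2 || (!(2*cnt + 2*q < 3*tot - 10))) ==> q <= -1))


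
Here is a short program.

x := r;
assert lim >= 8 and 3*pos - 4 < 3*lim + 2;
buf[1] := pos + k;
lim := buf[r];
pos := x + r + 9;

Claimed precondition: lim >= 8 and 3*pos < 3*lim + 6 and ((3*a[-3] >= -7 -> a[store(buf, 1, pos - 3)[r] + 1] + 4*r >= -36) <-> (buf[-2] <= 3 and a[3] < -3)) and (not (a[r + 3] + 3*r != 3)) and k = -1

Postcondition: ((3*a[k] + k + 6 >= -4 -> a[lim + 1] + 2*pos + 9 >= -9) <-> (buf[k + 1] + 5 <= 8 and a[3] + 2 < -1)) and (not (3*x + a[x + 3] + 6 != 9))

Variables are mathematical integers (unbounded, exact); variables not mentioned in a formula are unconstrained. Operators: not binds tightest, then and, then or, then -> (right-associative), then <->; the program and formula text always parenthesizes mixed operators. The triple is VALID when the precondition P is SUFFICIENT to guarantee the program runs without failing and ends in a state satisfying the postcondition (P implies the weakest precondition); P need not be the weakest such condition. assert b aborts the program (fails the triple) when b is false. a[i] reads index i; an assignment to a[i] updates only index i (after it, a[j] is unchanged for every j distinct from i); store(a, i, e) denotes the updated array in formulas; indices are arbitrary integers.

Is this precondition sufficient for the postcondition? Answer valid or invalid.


Working backward. After the program, the postcondition ((3*a[k] + k + 6 >= -4 -> a[lim + 1] + 2*pos + 9 >= -9) <-> (buf[k + 1] + 5 <= 8 and a[3] + 2 < -1)) and (not (3*x + a[x + 3] + 6 != 9)) must hold; in canonical form it is ((3*a[k] + k >= -10 -> a[lim + 1] + 2*pos >= -18) <-> (buf[k + 1] <= 3 and a[3] < -3)) and (not (a[x + 3] + 3*x != 3)).
Before pos := x + r + 9: ((3*a[k] + k >= -10 -> a[lim + 1] + 2*r + 2*x >= -36) <-> (buf[k + 1] <= 3 and a[3] < -3)) and (not (a[x + 3] + 3*x != 3))
Before lim := buf[r]: ((3*a[k] + k >= -10 -> a[buf[r] + 1] + 2*r + 2*x >= -36) <-> (buf[k + 1] <= 3 and a[3] < -3)) and (not (a[x + 3] + 3*x != 3))
Before buf[1] := pos + k: ((3*a[k] + k >= -10 -> a[store(buf, 1, k + pos)[r] + 1] + 2*r + 2*x >= -36) <-> (store(buf, 1, k + pos)[k + 1] <= 3 and a[3] < -3)) and (not (a[x + 3] + 3*x != 3))
Before assert lim >= 8 and 3*pos - 4 < 3*lim + 2: lim >= 8 and 3*pos < 3*lim + 6 and ((3*a[k] + k >= -10 -> a[store(buf, 1, k + pos)[r] + 1] + 2*r + 2*x >= -36) <-> (store(buf, 1, k + pos)[k + 1] <= 3 and a[3] < -3)) and (not (a[x + 3] + 3*x != 3))
Before x := r: lim >= 8 and 3*pos < 3*lim + 6 and ((3*a[k] + k >= -10 -> a[store(buf, 1, k + pos)[r] + 1] + 4*r >= -36) <-> (store(buf, 1, k + pos)[k + 1] <= 3 and a[3] < -3)) and (not (a[r + 3] + 3*r != 3))
The weakest precondition is lim >= 8 and 3*pos < 3*lim + 6 and ((3*a[k] + k >= -10 -> a[store(buf, 1, k + pos)[r] + 1] + 4*r >= -36) <-> (store(buf, 1, k + pos)[k + 1] <= 3 and a[3] < -3)) and (not (a[r + 3] + 3*r != 3)).
Check whether lim >= 8 and 3*pos < 3*lim + 6 and ((3*a[-3] >= -7 -> a[store(buf, 1, pos - 3)[r] + 1] + 4*r >= -36) <-> (buf[-2] <= 3 and a[3] < -3)) and (not (a[r + 3] + 3*r != 3)) and k = -1 implies it.
Countermodel: at the initial state a = {[-27727] = 6, [-27724] = 83184, [-3] = 30152, [-2] = 6, [-1] = 4818, [0] = 6, [1] = 110871, [3] = -4, elsewhere 6}, buf = {[-27727] = 0, [-27724] = 5, [-3] = 5, [-2] = 4, [-1] = 5, [0] = -20344, [1] = 5, [3] = 5, elsewhere 5}, k = -1, lim = 8, pos = -11794, r = -27727, the precondition holds but the weakest precondition fails.
Answer: invalid


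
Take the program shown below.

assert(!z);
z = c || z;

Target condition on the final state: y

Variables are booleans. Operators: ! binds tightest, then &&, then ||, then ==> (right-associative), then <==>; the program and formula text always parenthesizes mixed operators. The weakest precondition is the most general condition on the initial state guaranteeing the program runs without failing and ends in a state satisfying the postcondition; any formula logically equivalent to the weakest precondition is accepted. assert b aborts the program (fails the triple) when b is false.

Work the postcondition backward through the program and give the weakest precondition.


Working backward. After the program, y must hold.
Before z := c || z: y
Before assert !z: (!z) && y
Answer: WP = (!z) && y


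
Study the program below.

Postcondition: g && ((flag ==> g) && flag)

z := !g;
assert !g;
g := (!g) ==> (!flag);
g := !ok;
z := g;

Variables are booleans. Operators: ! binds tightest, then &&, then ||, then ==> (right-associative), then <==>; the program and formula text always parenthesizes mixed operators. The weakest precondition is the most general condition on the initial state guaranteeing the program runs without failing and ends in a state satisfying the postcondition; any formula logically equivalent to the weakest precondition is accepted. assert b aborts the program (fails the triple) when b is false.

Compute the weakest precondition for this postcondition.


Working backward. After the program, the postcondition g && ((flag ==> g) && flag) must hold; in canonical form it is g && (flag ==> g) && flag.
Before z := g: g && (flag ==> g) && flag
Before g := !ok: (!ok) && (flag ==> (!ok)) && flag
Before g := (!g) ==> (!flag): (!ok) && (flag ==> (!ok)) && flag
Before assert !g: (!g) && (!ok) && (flag ==> (!ok)) && flag
Before z := !g: (!g) && (!ok) && (flag ==> (!ok)) && flag
Answer: WP = (!g) && (!ok) && (flag ==> (!ok)) && flag


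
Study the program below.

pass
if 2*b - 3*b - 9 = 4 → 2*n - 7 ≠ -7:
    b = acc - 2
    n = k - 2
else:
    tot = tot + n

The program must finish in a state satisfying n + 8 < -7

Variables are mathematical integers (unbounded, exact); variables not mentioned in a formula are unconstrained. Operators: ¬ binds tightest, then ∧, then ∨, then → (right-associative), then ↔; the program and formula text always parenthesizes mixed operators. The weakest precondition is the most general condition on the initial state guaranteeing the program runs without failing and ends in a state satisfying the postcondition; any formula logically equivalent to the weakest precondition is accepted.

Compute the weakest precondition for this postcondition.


Working backward. After the program, the postcondition n + 8 < -7 must hold; in canonical form it is n < -15.
Then branch requires k < -13; else branch requires n < -15.
Before the if: ((b = -13 → 2*n ≠ 0) → k < -13) ∧ ((¬(b = -13 → 2*n ≠ 0)) → n < -15)
Before skip: ((b = -13 → 2*n ≠ 0) → k < -13) ∧ ((¬(b = -13 → 2*n ≠ 0)) → n < -15)
Answer: WP = ((b = -13 → 2*n ≠ 0) → k < -13) ∧ ((¬(b = -13 → 2*n ≠ 0)) → n < -15)


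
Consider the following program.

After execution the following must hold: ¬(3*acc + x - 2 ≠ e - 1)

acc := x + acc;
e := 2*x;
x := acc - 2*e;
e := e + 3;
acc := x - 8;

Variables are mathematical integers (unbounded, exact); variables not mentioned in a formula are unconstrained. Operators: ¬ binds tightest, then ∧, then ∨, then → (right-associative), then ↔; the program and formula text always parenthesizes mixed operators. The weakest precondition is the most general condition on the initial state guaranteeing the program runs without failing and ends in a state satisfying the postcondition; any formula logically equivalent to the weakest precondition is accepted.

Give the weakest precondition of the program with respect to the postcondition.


Working backward. After the program, the postcondition ¬(3*acc + x - 2 ≠ e - 1) must hold; in canonical form it is ¬(3*acc + x ≠ e + 1).
Before acc := x - 8: ¬(4*x ≠ e + 25)
Before e := e + 3: ¬(4*x ≠ e + 28)
Before x := acc - 2*e: ¬(4*acc ≠ 9*e + 28)
Before e := 2*x: ¬(4*acc ≠ 18*x + 28)
Before acc := x + acc: ¬(4*acc ≠ 14*x + 28)
Answer: WP = ¬(4*acc ≠ 14*x + 28)


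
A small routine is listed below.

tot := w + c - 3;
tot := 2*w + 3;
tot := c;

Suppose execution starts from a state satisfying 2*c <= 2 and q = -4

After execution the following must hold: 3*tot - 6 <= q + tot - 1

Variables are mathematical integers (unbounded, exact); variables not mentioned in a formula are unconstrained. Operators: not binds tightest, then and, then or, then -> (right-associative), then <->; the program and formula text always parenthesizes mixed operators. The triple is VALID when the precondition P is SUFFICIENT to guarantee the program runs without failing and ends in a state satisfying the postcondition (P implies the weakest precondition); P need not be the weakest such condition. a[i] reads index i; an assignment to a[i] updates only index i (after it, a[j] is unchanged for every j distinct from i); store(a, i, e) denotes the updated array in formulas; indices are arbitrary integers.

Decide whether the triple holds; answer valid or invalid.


Working backward. After the program, the postcondition 3*tot - 6 <= q + tot - 1 must hold; in canonical form it is 2*tot <= q + 5.
Before tot := c: 2*c <= q + 5
Before tot := 2*w + 3: 2*c <= q + 5
Before tot := w + c - 3: 2*c <= q + 5
The weakest precondition is 2*c <= q + 5.
Check whether 2*c <= 2 and q = -4 implies it.
Countermodel: at the initial state c = 1, q = -4, the precondition holds but the weakest precondition fails.
Answer: invalid


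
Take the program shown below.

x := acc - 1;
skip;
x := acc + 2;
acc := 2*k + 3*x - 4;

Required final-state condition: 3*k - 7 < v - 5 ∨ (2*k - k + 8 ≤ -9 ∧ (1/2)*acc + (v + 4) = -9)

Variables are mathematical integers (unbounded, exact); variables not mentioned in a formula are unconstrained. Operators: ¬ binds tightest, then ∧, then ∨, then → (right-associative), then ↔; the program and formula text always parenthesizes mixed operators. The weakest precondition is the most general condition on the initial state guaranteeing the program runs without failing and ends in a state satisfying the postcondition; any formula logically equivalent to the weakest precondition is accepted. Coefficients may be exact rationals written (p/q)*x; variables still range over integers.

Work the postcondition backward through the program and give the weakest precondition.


Working backward. After the program, the postcondition 3*k - 7 < v - 5 ∨ (2*k - k + 8 ≤ -9 ∧ (1/2)*acc + (v + 4) = -9) must hold; in canonical form it is 3*k < v + 2 ∨ (k ≤ -17 ∧ (1/2)*acc + v = -13).
Before acc := 2*k + 3*x - 4: 3*k < v + 2 ∨ (k ≤ -17 ∧ k + v + (3/2)*x = -11)
Before x := acc + 2: 3*k < v + 2 ∨ (k ≤ -17 ∧ (3/2)*acc + k + v = -14)
Before skip: 3*k < v + 2 ∨ (k ≤ -17 ∧ (3/2)*acc + k + v = -14)
Before x := acc - 1: 3*k < v + 2 ∨ (k ≤ -17 ∧ (3/2)*acc + k + v = -14)
Answer: WP = 3*k < v + 2 ∨ (k ≤ -17 ∧ (3/2)*acc + k + v = -14)


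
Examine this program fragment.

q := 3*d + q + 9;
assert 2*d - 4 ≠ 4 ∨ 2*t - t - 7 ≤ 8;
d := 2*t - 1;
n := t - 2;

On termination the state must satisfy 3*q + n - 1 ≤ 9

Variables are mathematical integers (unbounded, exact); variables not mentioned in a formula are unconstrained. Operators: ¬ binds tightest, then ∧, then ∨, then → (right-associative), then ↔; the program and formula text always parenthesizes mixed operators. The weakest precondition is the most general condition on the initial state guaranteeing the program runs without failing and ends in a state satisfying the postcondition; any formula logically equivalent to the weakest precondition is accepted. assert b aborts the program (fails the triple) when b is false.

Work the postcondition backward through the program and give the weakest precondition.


Working backward. After the program, the postcondition 3*q + n - 1 ≤ 9 must hold; in canonical form it is n + 3*q ≤ 10.
Before n := t - 2: 3*q + t ≤ 12
Before d := 2*t - 1: 3*q + t ≤ 12
Before assert 2*d - 4 ≠ 4 ∨ 2*t - t - 7 ≤ 8: (2*d ≠ 8 ∨ t ≤ 15) ∧ 3*q + t ≤ 12
Before q := 3*d + q + 9: (2*d ≠ 8 ∨ t ≤ 15) ∧ 9*d + 3*q + t ≤ -15
Answer: WP = (2*d ≠ 8 ∨ t ≤ 15) ∧ 9*d + 3*q + t ≤ -15


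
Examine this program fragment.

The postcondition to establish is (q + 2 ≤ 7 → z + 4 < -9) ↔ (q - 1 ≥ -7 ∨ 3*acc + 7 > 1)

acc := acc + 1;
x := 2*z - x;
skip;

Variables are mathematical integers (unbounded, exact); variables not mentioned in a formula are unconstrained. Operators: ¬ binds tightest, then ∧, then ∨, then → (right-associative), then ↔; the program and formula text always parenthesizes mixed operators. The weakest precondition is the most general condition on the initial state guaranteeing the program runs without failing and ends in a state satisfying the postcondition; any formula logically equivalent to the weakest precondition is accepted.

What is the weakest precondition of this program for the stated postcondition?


Working backward. After the program, the postcondition (q + 2 ≤ 7 → z + 4 < -9) ↔ (q - 1 ≥ -7 ∨ 3*acc + 7 > 1) must hold; in canonical form it is (q ≤ 5 → z < -13) ↔ (q ≥ -6 ∨ 3*acc > -6).
Before skip: (q ≤ 5 → z < -13) ↔ (q ≥ -6 ∨ 3*acc > -6)
Before x := 2*z - x: (q ≤ 5 → z < -13) ↔ (q ≥ -6 ∨ 3*acc > -6)
Before acc := acc + 1: (q ≤ 5 → z < -13) ↔ (q ≥ -6 ∨ 3*acc > -9)
Answer: WP = (q ≤ 5 → z < -13) ↔ (q ≥ -6 ∨ 3*acc > -9)


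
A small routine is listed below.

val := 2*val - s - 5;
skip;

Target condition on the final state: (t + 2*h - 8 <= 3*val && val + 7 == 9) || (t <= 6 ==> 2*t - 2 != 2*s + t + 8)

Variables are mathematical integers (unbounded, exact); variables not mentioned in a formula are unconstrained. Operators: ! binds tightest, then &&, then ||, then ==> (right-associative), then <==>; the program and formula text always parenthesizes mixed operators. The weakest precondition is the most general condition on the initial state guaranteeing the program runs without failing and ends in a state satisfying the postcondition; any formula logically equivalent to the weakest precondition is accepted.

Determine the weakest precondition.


Working backward. After the program, the postcondition (t + 2*h - 8 <= 3*val && val + 7 == 9) || (t <= 6 ==> 2*t - 2 != 2*s + t + 8) must hold; in canonical form it is (2*h + t <= 3*val + 8 && val == 2) || (t <= 6 ==> t != 2*s + 10).
Before skip: (2*h + t <= 3*val + 8 && val == 2) || (t <= 6 ==> t != 2*s + 10)
Before val := 2*val - s - 5: (2*h + 3*s + t <= 6*val - 7 && 2*val == s + 7) || (t <= 6 ==> t != 2*s + 10)
Answer: WP = (2*h + 3*s + t <= 6*val - 7 && 2*val == s + 7) || (t <= 6 ==> t != 2*s + 10)


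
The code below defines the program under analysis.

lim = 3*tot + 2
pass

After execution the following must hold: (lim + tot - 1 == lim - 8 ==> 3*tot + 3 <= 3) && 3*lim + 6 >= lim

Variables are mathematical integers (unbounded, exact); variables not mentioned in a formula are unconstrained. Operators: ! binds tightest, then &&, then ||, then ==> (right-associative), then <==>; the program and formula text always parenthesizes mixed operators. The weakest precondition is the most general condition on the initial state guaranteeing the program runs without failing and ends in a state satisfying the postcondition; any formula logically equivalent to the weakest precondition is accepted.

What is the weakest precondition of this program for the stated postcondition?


Working backward. After the program, the postcondition (lim + tot - 1 == lim - 8 ==> 3*tot + 3 <= 3) && 3*lim + 6 >= lim must hold; in canonical form it is (tot == -7 ==> 3*tot <= 0) && 2*lim >= -6.
Before skip: (tot == -7 ==> 3*tot <= 0) && 2*lim >= -6
Before lim := 3*tot + 2: (tot == -7 ==> 3*tot <= 0) && 6*tot >= -10
Answer: WP = (tot == -7 ==> 3*tot <= 0) && 6*tot >= -10


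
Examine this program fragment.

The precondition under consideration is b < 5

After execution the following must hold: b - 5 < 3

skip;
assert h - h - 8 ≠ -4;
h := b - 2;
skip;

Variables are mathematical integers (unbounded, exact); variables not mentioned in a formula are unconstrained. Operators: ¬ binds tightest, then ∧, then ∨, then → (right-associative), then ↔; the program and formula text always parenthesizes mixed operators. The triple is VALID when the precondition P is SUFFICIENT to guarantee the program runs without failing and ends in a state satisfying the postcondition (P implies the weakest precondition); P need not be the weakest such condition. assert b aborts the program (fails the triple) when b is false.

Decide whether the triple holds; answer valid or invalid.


Working backward. After the program, the postcondition b - 5 < 3 must hold; in canonical form it is b < 8.
Before skip: b < 8
Before h := b - 2: b < 8
Before assert h - h - 8 ≠ -4: b < 8
Before skip: b < 8
The weakest precondition is b < 8.
Check whether b < 5 implies it.
Every state satisfying the precondition satisfies the weakest precondition: the implication holds.
Answer: valid


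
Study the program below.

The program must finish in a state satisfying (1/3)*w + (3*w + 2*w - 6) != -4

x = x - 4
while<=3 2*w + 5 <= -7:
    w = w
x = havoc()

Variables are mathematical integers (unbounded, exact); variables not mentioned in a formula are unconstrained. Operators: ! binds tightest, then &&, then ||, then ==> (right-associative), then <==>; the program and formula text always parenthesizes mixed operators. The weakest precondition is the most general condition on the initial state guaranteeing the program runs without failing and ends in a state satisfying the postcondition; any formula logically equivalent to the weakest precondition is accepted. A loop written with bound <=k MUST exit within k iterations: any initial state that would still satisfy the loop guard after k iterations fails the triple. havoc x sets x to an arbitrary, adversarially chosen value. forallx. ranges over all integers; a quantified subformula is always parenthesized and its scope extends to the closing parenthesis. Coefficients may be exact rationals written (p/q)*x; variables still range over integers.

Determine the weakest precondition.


Working backward. After the program, the postcondition (1/3)*w + (3*w + 2*w - 6) != -4 must hold; in canonical form it is (16/3)*w != 2.
Before havoc x: (16/3)*w != 2
Before the loop (bound <=3), unroll the exhaustion recursion (WP_0 = exit-now case; WP_j = one more guarded iteration, up to j = 3):
  WP_0: (!(2*w <= -12)) && (16/3)*w != 2
  WP_1: (2*w <= -12 ==> ((!(2*w <= -12)) && (16/3)*w != 2)) && ((!(2*w <= -12)) ==> (16/3)*w != 2)
  WP_2: (2*w <= -12 ==> ((2*w <= -12 ==> ((!(2*w <= -12)) && (16/3)*w != 2)) && ((!(2*w <= -12)) ==> (16/3)*w != 2))) && ((!(2*w <= -12)) ==> (16/3)*w != 2)
  WP_3: (2*w <= -12 ==> ((2*w <= -12 ==> ((2*w <= -12 ==> ((!(2*w <= -12)) && (16/3)*w != 2)) && ((!(2*w <= -12)) ==> (16/3)*w != 2))) && ((!(2*w <= -12)) ==> (16/3)*w != 2))) && ((!(2*w <= -12)) ==> (16/3)*w != 2)
So before the loop: (2*w <= -12 ==> ((2*w <= -12 ==> ((2*w <= -12 ==> ((!(2*w <= -12)) && (16/3)*w != 2)) && ((!(2*w <= -12)) ==> (16/3)*w != 2))) && ((!(2*w <= -12)) ==> (16/3)*w != 2))) && ((!(2*w <= -12)) ==> (16/3)*w != 2)
Before x := x - 4: (2*w <= -12 ==> ((2*w <= -12 ==> ((2*w <= -12 ==> ((!(2*w <= -12)) && (16/3)*w != 2)) && ((!(2*w <= -12)) ==> (16/3)*w != 2))) && ((!(2*w <= -12)) ==> (16/3)*w != 2))) && ((!(2*w <= -12)) ==> (16/3)*w != 2)
Answer: WP = (2*w <= -12 ==> ((2*w <= -12 ==> ((2*w <= -12 ==> ((!(2*w <= -12)) && (16/3)*w != 2)) && ((!(2*w <= -12)) ==> (16/3)*w != 2))) && ((!(2*w <= -12)) ==> (16/3)*w != 2))) && ((!(2*w <= -12)) ==> (16/3)*w != 2)


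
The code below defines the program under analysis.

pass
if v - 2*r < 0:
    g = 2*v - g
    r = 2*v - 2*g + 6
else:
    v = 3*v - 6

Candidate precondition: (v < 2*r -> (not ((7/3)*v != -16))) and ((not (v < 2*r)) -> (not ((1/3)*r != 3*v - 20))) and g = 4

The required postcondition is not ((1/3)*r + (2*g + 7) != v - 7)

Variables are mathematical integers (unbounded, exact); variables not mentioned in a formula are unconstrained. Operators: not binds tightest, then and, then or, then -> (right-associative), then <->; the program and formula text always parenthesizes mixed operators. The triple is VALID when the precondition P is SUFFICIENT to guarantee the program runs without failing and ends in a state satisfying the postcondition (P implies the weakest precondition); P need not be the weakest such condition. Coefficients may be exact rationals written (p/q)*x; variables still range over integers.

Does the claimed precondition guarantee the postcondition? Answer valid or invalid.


Working backward. After the program, the postcondition not ((1/3)*r + (2*g + 7) != v - 7) must hold; in canonical form it is not (2*g + (1/3)*r != v - 14).
Then branch requires not ((7/3)*v != (4/3)*g - 16); else branch requires not (2*g + (1/3)*r != 3*v - 20).
Before the if: (v < 2*r -> (not ((7/3)*v != (4/3)*g - 16))) and ((not (v < 2*r)) -> (not (2*g + (1/3)*r != 3*v - 20)))
Before skip: (v < 2*r -> (not ((7/3)*v != (4/3)*g - 16))) and ((not (v < 2*r)) -> (not (2*g + (1/3)*r != 3*v - 20)))
The weakest precondition is (v < 2*r -> (not ((7/3)*v != (4/3)*g - 16))) and ((not (v < 2*r)) -> (not (2*g + (1/3)*r != 3*v - 20))).
Check whether (v < 2*r -> (not ((7/3)*v != -16))) and ((not (v < 2*r)) -> (not ((1/3)*r != 3*v - 20))) and g = 4 implies it.
Countermodel: at the initial state g = 4, r = 3, v = 7, the precondition holds but the weakest precondition fails.
Answer: invalid


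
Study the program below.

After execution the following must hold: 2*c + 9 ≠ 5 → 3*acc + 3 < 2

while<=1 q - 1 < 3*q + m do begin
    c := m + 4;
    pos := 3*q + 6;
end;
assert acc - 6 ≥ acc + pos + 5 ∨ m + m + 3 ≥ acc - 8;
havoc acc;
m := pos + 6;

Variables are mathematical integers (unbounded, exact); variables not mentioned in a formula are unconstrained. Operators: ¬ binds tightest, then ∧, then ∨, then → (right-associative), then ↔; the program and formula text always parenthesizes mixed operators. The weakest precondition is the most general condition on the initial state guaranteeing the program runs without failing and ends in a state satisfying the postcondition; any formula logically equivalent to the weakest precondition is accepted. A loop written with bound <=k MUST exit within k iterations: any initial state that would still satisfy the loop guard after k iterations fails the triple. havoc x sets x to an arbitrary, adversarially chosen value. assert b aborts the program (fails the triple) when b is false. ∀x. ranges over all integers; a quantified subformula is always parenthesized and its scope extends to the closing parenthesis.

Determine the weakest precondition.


Working backward. After the program, the postcondition 2*c + 9 ≠ 5 → 3*acc + 3 < 2 must hold; in canonical form it is 2*c ≠ -4 → 3*acc < -1.
Before m := pos + 6: 2*c ≠ -4 → 3*acc < -1
Before havoc acc: ∀acc_1. (2*c ≠ -4 → 3*acc_1 < -1)
Before assert acc - 6 ≥ acc + pos + 5 ∨ m + m + 3 ≥ acc - 8: (pos ≤ -11 ∨ 2*m ≥ acc - 11) ∧ (∀acc_1. (2*c ≠ -4 → 3*acc_1 < -1))
Before the loop (bound <=1), unroll the exhaustion recursion (WP_0 = exit-now case; WP_j = one more guarded iteration, up to j = 1):
  WP_0: (¬(m + 2*q > -1)) ∧ (pos ≤ -11 ∨ 2*m ≥ acc - 11) ∧ (∀acc_1. (2*c ≠ -4 → 3*acc_1 < -1))
  WP_1: (m + 2*q > -1 → ((¬(m + 2*q > -1)) ∧ (3*q ≤ -17 ∨ 2*m ≥ acc - 11) ∧ (∀acc_1. (2*m ≠ -12 → 3*acc_1 < -1)))) ∧ ((¬(m + 2*q > -1)) → ((pos ≤ -11 ∨ 2*m ≥ acc - 11) ∧ (∀acc_1. (2*c ≠ -4 → 3*acc_1 < -1))))
So before the loop: (m + 2*q > -1 → ((¬(m + 2*q > -1)) ∧ (3*q ≤ -17 ∨ 2*m ≥ acc - 11) ∧ (∀acc_1. (2*m ≠ -12 → 3*acc_1 < -1)))) ∧ ((¬(m + 2*q > -1)) → ((pos ≤ -11 ∨ 2*m ≥ acc - 11) ∧ (∀acc_1. (2*c ≠ -4 → 3*acc_1 < -1))))
Answer: WP = (m + 2*q > -1 → ((¬(m + 2*q > -1)) ∧ (3*q ≤ -17 ∨ 2*m ≥ acc - 11) ∧ (∀acc_1. (2*m ≠ -12 → 3*acc_1 < -1)))) ∧ ((¬(m + 2*q > -1)) → ((pos ≤ -11 ∨ 2*m ≥ acc - 11) ∧ (∀acc_1. (2*c ≠ -4 → 3*acc_1 < -1))))


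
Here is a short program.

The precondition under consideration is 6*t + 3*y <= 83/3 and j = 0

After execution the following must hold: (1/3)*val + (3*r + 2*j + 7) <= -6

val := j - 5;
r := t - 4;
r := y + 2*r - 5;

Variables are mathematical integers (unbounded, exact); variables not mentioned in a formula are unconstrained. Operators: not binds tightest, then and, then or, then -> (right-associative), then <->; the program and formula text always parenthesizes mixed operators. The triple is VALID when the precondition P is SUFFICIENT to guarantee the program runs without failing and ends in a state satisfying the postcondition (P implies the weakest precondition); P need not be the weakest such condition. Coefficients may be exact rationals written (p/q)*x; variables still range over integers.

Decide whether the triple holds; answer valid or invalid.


Working backward. After the program, the postcondition (1/3)*val + (3*r + 2*j + 7) <= -6 must hold; in canonical form it is 2*j + 3*r + (1/3)*val <= -13.
Before r := y + 2*r - 5: 2*j + 6*r + (1/3)*val + 3*y <= 2
Before r := t - 4: 2*j + 6*t + (1/3)*val + 3*y <= 26
Before val := j - 5: (7/3)*j + 6*t + 3*y <= 83/3
The weakest precondition is (7/3)*j + 6*t + 3*y <= 83/3.
Check whether 6*t + 3*y <= 83/3 and j = 0 implies it.
Every state satisfying the precondition satisfies the weakest precondition: the implication holds.
Answer: valid


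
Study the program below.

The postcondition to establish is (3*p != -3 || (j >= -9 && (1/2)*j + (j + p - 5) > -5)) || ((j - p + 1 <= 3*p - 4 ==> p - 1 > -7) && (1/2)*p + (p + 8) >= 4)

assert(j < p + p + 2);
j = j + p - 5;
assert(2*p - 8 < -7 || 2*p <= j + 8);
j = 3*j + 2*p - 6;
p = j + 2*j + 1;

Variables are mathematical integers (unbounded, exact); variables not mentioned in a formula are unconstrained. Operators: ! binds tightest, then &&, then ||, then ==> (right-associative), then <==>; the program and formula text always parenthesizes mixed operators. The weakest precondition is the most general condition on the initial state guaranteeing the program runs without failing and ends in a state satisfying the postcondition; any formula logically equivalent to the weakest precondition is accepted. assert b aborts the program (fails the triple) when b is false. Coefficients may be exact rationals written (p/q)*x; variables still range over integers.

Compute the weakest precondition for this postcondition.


Working backward. After the program, the postcondition (3*p != -3 || (j >= -9 && (1/2)*j + (j + p - 5) > -5)) || ((j - p + 1 <= 3*p - 4 ==> p - 1 > -7) && (1/2)*p + (p + 8) >= 4) must hold; in canonical form it is 3*p != -3 || (j >= -9 && (3/2)*j + p > 0) || ((j <= 4*p - 5 ==> p > -6) && (3/2)*p >= -4).
Before p := j + 2*j + 1: 9*j != -6 || (j >= -9 && (9/2)*j > -1) || ((11*j >= 1 ==> 3*j > -7) && (9/2)*j >= -11/2)
Before j := 3*j + 2*p - 6: 27*j + 18*p != 48 || (3*j + 2*p >= -3 && (27/2)*j + 9*p > 26) || ((33*j + 22*p >= 67 ==> 9*j + 6*p > 11) && (27/2)*j + 9*p >= 43/2)
Before assert 2*p - 8 < -7 || 2*p <= j + 8: (2*p < 1 || 2*p <= j + 8) && (27*j + 18*p != 48 || (3*j + 2*p >= -3 && (27/2)*j + 9*p > 26) || ((33*j + 22*p >= 67 ==> 9*j + 6*p > 11) && (27/2)*j + 9*p >= 43/2))
Before j := j + p - 5: (2*p < 1 || p <= j + 3) && (27*j + 45*p != 183 || (3*j + 5*p >= 12 && (27/2)*j + (45/2)*p > 187/2) || ((33*j + 55*p >= 232 ==> 9*j + 15*p > 56) && (27/2)*j + (45/2)*p >= 89))
Before assert j < p + p + 2: j < 2*p + 2 && (2*p < 1 || p <= j + 3) && (27*j + 45*p != 183 || (3*j + 5*p >= 12 && (27/2)*j + (45/2)*p > 187/2) || ((33*j + 55*p >= 232 ==> 9*j + 15*p > 56) && (27/2)*j + (45/2)*p >= 89))
Answer: WP = j < 2*p + 2 && (2*p < 1 || p <= j + 3) && (27*j + 45*p != 183 || (3*j + 5*p >= 12 && (27/2)*j + (45/2)*p > 187/2) || ((33*j + 55*p >= 232 ==> 9*j + 15*p > 56) && (27/2)*j + (45/2)*p >= 89))


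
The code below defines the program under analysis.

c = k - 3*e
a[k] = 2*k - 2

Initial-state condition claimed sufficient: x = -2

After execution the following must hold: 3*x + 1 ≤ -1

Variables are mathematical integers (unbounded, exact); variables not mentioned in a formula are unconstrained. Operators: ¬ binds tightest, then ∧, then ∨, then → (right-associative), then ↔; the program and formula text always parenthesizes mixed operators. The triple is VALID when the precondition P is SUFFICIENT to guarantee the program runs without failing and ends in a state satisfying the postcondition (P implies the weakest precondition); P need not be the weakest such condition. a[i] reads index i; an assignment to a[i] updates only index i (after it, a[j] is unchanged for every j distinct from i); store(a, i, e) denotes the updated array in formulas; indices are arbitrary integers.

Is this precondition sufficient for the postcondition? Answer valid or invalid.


Working backward. After the program, the postcondition 3*x + 1 ≤ -1 must hold; in canonical form it is 3*x ≤ -2.
Before a[k] := 2*k - 2: 3*x ≤ -2
Before c := k - 3*e: 3*x ≤ -2
The weakest precondition is 3*x ≤ -2.
Check whether x = -2 implies it.
Every state satisfying the precondition satisfies the weakest precondition: the implication holds.
Answer: valid


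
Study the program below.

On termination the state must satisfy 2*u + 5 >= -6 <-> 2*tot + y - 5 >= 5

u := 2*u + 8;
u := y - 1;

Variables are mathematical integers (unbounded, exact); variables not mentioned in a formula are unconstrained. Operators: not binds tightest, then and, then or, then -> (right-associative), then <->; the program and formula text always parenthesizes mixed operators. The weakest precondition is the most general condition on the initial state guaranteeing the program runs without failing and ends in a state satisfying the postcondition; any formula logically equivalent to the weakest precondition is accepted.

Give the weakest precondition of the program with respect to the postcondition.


Working backward. After the program, the postcondition 2*u + 5 >= -6 <-> 2*tot + y - 5 >= 5 must hold; in canonical form it is 2*u >= -11 <-> 2*tot + y >= 10.
Before u := y - 1: 2*y >= -9 <-> 2*tot + y >= 10
Before u := 2*u + 8: 2*y >= -9 <-> 2*tot + y >= 10
Answer: WP = 2*y >= -9 <-> 2*tot + y >= 10
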